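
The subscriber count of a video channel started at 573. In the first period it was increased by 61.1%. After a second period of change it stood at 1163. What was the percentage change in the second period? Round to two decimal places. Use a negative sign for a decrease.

After the first period: 573 × 1.611 = 923.103.
Second-period multiplier: 1163 ÷ 923.103 ≈ 1.259881.
That is a change of 25.99%.

25.99%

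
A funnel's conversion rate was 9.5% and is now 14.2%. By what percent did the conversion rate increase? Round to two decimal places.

49.47%

The change is 14.2 − 9.5 = 4.7 percentage points.
Relative to the original 9.5%, that is 4.7 ÷ 9.5 ≈ 49.47%.
So the conversion rate rose by 49.47%.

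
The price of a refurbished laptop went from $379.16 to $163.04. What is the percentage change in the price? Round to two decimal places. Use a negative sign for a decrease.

-57.00%

Change: $163.04 − $379.16 = -$216.12.
Relative to the original: -$216.12 ÷ $379.16 ≈ -57.00%.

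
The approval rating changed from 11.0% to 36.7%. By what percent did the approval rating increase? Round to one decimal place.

The change is 36.7 − 11.0 = 25.7 percentage points.
Relative to the original 11.0%, that is 25.7 ÷ 11.0 ≈ 233.6%.
So the approval rating rose by 233.6%.

233.6%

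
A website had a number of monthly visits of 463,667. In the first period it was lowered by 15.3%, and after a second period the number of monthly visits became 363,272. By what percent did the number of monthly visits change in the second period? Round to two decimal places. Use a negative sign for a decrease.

After the first period: 463,667 × 0.847 = 392725.949.
Second-period multiplier: 363,272 ÷ 392725.949 ≈ 0.925001.
That is a change of -7.50%.

-7.50%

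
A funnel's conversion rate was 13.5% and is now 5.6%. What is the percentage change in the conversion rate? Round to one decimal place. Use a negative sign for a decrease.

-58.5%

The change is 5.6 − 13.5 = -7.9 percentage points.
Relative to the original 13.5%, that is -7.9 ÷ 13.5 ≈ -58.5%.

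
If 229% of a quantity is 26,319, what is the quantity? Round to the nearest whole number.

26,319 ÷ 2.29 ≈ 11,493.

11,493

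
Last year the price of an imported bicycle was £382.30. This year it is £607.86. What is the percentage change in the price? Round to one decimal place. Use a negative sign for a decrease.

Change: £607.86 − £382.30 = £225.56.
Relative to the original: £225.56 ÷ £382.30 ≈ 59.0%.

59.0%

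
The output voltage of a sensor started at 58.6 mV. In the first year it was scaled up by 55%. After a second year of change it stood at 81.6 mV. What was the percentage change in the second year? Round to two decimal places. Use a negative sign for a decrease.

-10.16%

After the first year: 58.6 × 1.55 = 90.83.
Second-year multiplier: 81.6 ÷ 90.83 ≈ 0.898382.
That is a change of -10.16%.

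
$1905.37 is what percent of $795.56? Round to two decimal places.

$1905.37 ÷ $795.56 ≈ 239.50%.

239.50%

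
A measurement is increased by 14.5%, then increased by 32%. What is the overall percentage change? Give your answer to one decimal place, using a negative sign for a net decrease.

51.1%

The combined multiplier is 1.145 × 1.32 = 1.5114.
That corresponds to an increase of 51.1%.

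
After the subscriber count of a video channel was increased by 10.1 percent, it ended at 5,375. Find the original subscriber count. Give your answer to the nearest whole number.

The overall multiplier applied was 1.101.
So the original subscriber count was 5,375 ÷ 1.101 ≈ 4,882.

4,882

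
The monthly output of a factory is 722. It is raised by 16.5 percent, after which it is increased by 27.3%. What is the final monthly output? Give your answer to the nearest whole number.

1071

After the 16.5% increase: 722 × 1.165 = 841.13.
After the 27.3% increase: 841.13 × 1.273 = 1070.75849 ≈ 1071.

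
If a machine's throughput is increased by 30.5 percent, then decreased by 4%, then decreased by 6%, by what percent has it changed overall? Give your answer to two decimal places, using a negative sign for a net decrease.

A 30.5% increase multiplies by 1.305.
Then a 4% decrease: 1.305 × 0.96 = 1.2528.
Then a 6% decrease: 1.2528 × 0.94 = 1.177632.
Overall factor 1.177632, i.e. 17.76%.

17.76%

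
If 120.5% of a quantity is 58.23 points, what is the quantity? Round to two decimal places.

48.32 points

58.23 points ÷ 1.205 ≈ 48.32 points.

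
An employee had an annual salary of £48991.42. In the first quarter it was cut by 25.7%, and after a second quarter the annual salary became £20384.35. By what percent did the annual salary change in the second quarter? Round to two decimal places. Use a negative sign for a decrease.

After the first quarter: £48991.42 × 0.743 = £36400.62506.
Second-quarter multiplier: £20384.35 ÷ £36400.62506 ≈ 0.56.
That is a change of -44.00%.

-44.00%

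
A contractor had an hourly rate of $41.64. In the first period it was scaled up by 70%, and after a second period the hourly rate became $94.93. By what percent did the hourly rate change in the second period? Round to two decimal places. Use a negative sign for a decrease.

After the first period: $41.64 × 1.7 = $70.788.
Second-period multiplier: $94.93 ÷ $70.788 ≈ 1.341047.
That is a change of 34.10%.

34.10%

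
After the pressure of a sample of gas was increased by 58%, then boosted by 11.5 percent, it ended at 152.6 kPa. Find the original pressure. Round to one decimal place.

The overall multiplier applied was 1.58 × 1.115 = 1.7617.
So the original pressure was 152.6 ÷ 1.7617 ≈ 86.6 kPa.

86.6 kPa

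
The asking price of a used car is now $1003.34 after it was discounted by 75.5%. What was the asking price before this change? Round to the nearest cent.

$4095.27

The overall multiplier applied was 0.245.
So the original asking price was $1003.34 ÷ 0.245 ≈ $4095.27.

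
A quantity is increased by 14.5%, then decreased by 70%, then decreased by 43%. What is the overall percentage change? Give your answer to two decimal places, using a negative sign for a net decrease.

A 14.5% increase multiplies by 1.145.
Then a 70% decrease: 1.145 × 0.3 = 0.3435.
Then a 43% decrease: 0.3435 × 0.57 = 0.195795.
Overall factor 0.195795, i.e. -80.42%.

-80.42%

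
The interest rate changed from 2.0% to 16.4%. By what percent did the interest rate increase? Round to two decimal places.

The change is 16.4 − 2.0 = 14.4 percentage points.
Relative to the original 2.0%, that is 14.4 ÷ 2.0 = 720.00%.
So the interest rate rose by 720.00%.

720.00%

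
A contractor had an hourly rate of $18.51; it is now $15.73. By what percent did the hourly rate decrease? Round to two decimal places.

Change: $15.73 − $18.51 = -$2.78.
Relative to the original: -$2.78 ÷ $18.51 ≈ -15.02%.
So the hourly rate decreased by 15.02%.

15.02%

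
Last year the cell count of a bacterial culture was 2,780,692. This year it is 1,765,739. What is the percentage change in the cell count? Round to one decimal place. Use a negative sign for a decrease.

-36.5%

Change: 1,765,739 − 2,780,692 = -1,014,953.
Relative to the original: -1,014,953 ÷ 2,780,692 ≈ -36.5%.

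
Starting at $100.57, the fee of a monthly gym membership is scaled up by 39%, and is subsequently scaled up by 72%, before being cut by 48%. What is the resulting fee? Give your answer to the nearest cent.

39% increase: $100.57 × 1.39 = $139.7923.
72% increase: $139.7923 × 1.72 = $240.442756.
Apply the 48% decrease: $240.442756 × 0.52 = $125.03023312 ≈ $125.03.

$125.03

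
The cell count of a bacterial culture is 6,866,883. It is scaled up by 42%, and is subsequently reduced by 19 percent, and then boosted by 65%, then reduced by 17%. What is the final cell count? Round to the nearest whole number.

10,816,707

Each change multiplies by a factor: 1.42 × 0.81 × 1.65 × 0.83 = 1.5751989.
6,866,883 × 1.5751989 = 10816706.5480287 ≈ 10,816,707.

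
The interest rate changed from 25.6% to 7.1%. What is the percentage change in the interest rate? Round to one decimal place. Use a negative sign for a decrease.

The change is 7.1 − 25.6 = -18.5 percentage points.
Relative to the original 25.6%, that is -18.5 ÷ 25.6 ≈ -72.3%.

-72.3%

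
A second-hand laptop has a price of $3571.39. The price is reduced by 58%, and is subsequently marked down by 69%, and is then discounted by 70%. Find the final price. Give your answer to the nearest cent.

$139.50

Each change multiplies by a factor: 0.42 × 0.31 × 0.3 = 0.03906.
$3571.39 × 0.03906 = $139.4984934 ≈ $139.50.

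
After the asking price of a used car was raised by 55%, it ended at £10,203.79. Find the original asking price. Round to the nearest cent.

The overall multiplier applied was 1.55.
So the original asking price was £10,203.79 ÷ 1.55 ≈ £6,583.09.

£6,583.09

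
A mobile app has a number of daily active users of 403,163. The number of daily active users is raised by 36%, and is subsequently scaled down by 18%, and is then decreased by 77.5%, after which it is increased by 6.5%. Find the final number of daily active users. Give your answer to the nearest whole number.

36% increase: 403,163 × 1.36 = 548301.68.
18% decrease: 548301.68 × 0.82 = 449607.3776.
Apply the 77.5% decrease: 449607.3776 × 0.225 = 101161.65996.
Apply the 6.5% increase: 101161.65996 × 1.065 = 107737.1678574 ≈ 107,737.

107,737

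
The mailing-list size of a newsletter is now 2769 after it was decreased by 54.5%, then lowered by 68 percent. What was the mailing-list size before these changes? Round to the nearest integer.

The overall multiplier applied was 0.455 × 0.32 = 0.1456.
So the original mailing-list size was 2769 ÷ 0.1456 ≈ 19018.

19018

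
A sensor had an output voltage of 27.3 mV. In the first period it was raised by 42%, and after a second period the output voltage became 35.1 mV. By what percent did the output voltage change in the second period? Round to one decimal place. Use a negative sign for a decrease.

After the first period: 27.3 × 1.42 = 38.766.
Second-period multiplier: 35.1 ÷ 38.766 ≈ 0.90543.
That is a change of -9.5%.

-9.5%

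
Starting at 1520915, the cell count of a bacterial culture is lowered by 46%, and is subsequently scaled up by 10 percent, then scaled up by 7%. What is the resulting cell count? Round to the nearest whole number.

46% decrease: 1520915 × 0.54 = 821294.1.
Apply the 10% increase: 821294.1 × 1.1 = 903423.51.
7% increase: 903423.51 × 1.07 = 966663.1557 ≈ 966663.

966663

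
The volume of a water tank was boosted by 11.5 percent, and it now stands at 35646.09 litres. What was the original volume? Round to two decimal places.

31969.59 litres

The overall multiplier applied was 1.115.
So the original volume was 35646.09 ÷ 1.115 ≈ 31969.59 litres.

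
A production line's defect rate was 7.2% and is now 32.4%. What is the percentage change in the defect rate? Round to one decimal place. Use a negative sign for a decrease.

The change is 32.4 − 7.2 = 25.2 percentage points.
Relative to the original 7.2%, that is 25.2 ÷ 7.2 = 350.0%.

350.0%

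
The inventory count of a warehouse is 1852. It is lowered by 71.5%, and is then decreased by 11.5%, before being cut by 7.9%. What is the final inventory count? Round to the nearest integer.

430

Apply the 71.5% decrease: 1852 × 0.285 = 527.82.
After the 11.5% decrease: 527.82 × 0.885 = 467.1207.
After the 7.9% decrease: 467.1207 × 0.921 = 430.2181647 ≈ 430.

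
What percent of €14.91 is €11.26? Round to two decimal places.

€11.26 ÷ €14.91 ≈ 75.52%.

75.52%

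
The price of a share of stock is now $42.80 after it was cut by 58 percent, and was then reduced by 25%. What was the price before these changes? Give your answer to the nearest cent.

Undoing the 25% decrease: $42.80 ÷ 0.75 ≈ $57.066667.
Undoing the 58% decrease: $57.066667 ÷ 0.42 ≈ $135.87.

$135.87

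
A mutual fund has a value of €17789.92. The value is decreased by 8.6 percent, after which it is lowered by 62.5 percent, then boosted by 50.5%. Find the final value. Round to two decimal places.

€9176.73

Each change multiplies by a factor: 0.914 × 0.375 × 1.505 = 0.51583875.
€17789.92 × 0.51583875 = €9176.7300954 ≈ €9176.73.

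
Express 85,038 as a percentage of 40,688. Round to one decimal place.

209.0%

85,038 ÷ 40,688 ≈ 209.0%.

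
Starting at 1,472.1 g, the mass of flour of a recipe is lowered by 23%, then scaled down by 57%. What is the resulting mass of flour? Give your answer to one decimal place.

Apply the 23% decrease: 1,472.1 × 0.77 = 1133.517.
Apply the 57% decrease: 1133.517 × 0.43 = 487.41231 ≈ 487.4.

487.4 g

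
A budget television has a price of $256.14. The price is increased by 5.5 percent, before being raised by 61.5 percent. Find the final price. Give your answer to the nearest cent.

Each change multiplies by a factor: 1.055 × 1.615 = 1.703825.
$256.14 × 1.703825 = $436.4177355 ≈ $436.42.

$436.42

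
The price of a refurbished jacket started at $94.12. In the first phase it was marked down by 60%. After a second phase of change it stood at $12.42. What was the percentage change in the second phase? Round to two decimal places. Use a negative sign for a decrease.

After the first phase: $94.12 × 0.4 = $37.648.
Second-phase multiplier: $12.42 ÷ $37.648 ≈ 0.329898.
That is a change of -67.01%.

-67.01%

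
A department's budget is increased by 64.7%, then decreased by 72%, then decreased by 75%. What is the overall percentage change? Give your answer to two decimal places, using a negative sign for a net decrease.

-88.47%

The combined multiplier is 1.647 × 0.28 × 0.25 = 0.11529.
That corresponds to a decrease of 88.47%.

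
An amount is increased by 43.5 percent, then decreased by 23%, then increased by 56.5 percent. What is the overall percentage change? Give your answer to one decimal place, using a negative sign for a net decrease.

A 43.5% increase multiplies by 1.435.
Then a 23% decrease: 1.435 × 0.77 = 1.10495.
Then a 56.5% increase: 1.10495 × 1.565 = 1.72924675.
Overall factor 1.72924675, i.e. 72.9%.

72.9%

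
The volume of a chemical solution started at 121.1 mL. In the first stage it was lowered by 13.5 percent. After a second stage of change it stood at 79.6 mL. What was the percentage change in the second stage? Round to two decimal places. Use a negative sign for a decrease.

After the first stage: 121.1 × 0.865 = 104.7515.
Second-stage multiplier: 79.6 ÷ 104.7515 ≈ 0.759894.
That is a change of -24.01%.

-24.01%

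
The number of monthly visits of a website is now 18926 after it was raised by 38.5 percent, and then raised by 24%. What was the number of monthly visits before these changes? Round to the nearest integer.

Undoing the 24% increase: 18926 ÷ 1.24 ≈ 15262.903226.
Undoing the 38.5% increase: 15262.903226 ÷ 1.385 ≈ 11020.

11020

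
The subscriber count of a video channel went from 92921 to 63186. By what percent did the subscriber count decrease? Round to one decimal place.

Change: 63186 − 92921 = -29735.
Relative to the original: -29735 ÷ 92921 ≈ -32.0%.
So the subscriber count decreased by 32.0%.

32.0%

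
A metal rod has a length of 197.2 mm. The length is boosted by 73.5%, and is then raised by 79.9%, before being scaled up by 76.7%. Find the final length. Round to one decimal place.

1087.6 mm

Each change multiplies by a factor: 1.735 × 1.799 × 1.767 = 5.515275255.
197.2 × 5.515275255 = 1087.612280286 ≈ 1087.6.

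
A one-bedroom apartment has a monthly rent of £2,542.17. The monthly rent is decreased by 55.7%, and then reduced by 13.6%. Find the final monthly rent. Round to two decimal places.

£973.02

Apply the 55.7% decrease: £2,542.17 × 0.443 = £1126.18131.
Apply the 13.6% decrease: £1126.18131 × 0.864 = £973.02065184 ≈ £973.02.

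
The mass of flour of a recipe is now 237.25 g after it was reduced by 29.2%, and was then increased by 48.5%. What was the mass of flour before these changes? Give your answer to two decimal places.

The overall multiplier applied was 0.708 × 1.485 = 1.05138.
So the original mass of flour was 237.25 ÷ 1.05138 ≈ 225.66 g.

225.66 g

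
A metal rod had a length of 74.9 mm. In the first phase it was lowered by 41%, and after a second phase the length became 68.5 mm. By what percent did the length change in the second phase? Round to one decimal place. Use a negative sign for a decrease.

After the first phase: 74.9 × 0.59 = 44.191.
Second-phase multiplier: 68.5 ÷ 44.191 ≈ 1.55009.
That is a change of 55.0%.

55.0%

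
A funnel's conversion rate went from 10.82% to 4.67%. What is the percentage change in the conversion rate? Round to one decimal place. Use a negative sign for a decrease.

-56.8%

The change is 4.67 − 10.82 = -6.15 percentage points.
Relative to the original 10.82%, that is -6.15 ÷ 10.82 ≈ -56.8%.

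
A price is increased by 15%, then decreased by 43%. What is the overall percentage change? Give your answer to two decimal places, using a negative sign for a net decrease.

-34.45%

The combined multiplier is 1.15 × 0.57 = 0.6555.
That corresponds to a decrease of 34.45%.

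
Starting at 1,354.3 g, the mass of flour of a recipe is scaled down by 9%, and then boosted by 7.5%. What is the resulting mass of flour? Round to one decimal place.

Each change multiplies by a factor: 0.91 × 1.075 = 0.97825.
1,354.3 × 0.97825 = 1324.843975 ≈ 1,324.8.

1,324.8 g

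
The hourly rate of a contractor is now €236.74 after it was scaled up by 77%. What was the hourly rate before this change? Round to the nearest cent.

The overall multiplier applied was 1.77.
So the original hourly rate was €236.74 ÷ 1.77 ≈ €133.75.

€133.75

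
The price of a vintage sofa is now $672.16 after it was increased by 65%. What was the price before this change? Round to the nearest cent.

The overall multiplier applied was 1.65.
So the original price was $672.16 ÷ 1.65 ≈ $407.37.

$407.37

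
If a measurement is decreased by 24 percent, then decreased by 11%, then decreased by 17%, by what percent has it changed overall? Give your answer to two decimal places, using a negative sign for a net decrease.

-43.86%

A 24% decrease multiplies by 0.76.
Then an 11% decrease: 0.76 × 0.89 = 0.6764.
Then a 17% decrease: 0.6764 × 0.83 = 0.561412.
Overall factor 0.561412, i.e. -43.86%.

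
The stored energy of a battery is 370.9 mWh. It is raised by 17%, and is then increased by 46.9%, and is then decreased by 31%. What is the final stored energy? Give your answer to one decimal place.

439.9 mWh

Each change multiplies by a factor: 1.17 × 1.469 × 0.69 = 1.1859237.
370.9 × 1.1859237 = 439.85910033 ≈ 439.9.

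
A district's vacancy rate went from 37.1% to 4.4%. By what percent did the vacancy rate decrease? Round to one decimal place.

The change is 4.4 − 37.1 = -32.7 percentage points.
Relative to the original 37.1%, that is -32.7 ÷ 37.1 ≈ -88.1%.
So the vacancy rate fell by 88.1%.

88.1%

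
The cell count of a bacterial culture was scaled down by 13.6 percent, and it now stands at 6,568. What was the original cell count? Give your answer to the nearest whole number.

7,602

The overall multiplier applied was 0.864.
So the original cell count was 6,568 ÷ 0.864 ≈ 7,602.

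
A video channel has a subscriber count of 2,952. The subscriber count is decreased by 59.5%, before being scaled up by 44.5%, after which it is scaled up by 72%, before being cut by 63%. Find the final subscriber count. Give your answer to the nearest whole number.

Each change multiplies by a factor: 0.405 × 1.445 × 1.72 × 0.37 = 0.37243719.
2,952 × 0.37243719 = 1099.43458488 ≈ 1,099.

1,099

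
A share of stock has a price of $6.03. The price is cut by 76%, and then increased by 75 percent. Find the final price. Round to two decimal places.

After the 76% decrease: $6.03 × 0.24 = $1.4472.
Apply the 75% increase: $1.4472 × 1.75 = $2.5326 ≈ $2.53.

$2.53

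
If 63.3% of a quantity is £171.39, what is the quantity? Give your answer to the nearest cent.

£270.76

£171.39 ÷ 0.633 ≈ £270.76.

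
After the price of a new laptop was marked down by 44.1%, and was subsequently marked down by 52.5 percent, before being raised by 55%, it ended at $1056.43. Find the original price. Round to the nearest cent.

Undoing the 55% increase: $1056.43 ÷ 1.55 ≈ $681.567742.
Undoing the 52.5% decrease: $681.567742 ÷ 0.475 ≈ $1434.879457.
Undoing the 44.1% decrease: $1434.879457 ÷ 0.559 ≈ $2566.87.

$2566.87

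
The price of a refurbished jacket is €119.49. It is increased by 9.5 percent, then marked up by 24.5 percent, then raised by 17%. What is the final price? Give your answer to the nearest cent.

€190.59

9.5% increase: €119.49 × 1.095 = €130.84155.
24.5% increase: €130.84155 × 1.245 = €162.89772975.
After the 17% increase: €162.89772975 × 1.17 = €190.5903438075 ≈ €190.59.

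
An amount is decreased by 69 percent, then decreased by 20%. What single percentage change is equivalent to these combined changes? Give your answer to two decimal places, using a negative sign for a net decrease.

The combined multiplier is 0.31 × 0.8 = 0.248.
That corresponds to a decrease of 75.20%.

-75.20%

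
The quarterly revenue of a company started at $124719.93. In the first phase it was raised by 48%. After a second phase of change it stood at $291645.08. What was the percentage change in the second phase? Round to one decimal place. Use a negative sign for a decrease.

After the first phase: $124719.93 × 1.48 = $184585.4964.
Second-phase multiplier: $291645.08 ÷ $184585.4964 ≈ 1.58.
That is a change of 58.0%.

58.0%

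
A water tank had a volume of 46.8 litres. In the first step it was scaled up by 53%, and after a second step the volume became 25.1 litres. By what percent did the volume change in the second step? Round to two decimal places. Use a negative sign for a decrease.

After the first step: 46.8 × 1.53 = 71.604.
Second-step multiplier: 25.1 ÷ 71.604 ≈ 0.350539.
That is a change of -64.95%.

-64.95%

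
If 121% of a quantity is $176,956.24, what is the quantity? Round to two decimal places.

$146,244.83

$176,956.24 ÷ 1.21 ≈ $146,244.83.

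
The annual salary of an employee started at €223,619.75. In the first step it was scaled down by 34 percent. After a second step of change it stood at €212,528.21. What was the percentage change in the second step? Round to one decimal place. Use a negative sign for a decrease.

After the first step: €223,619.75 × 0.66 = €147589.035.
Second-step multiplier: €212,528.21 ÷ €147589.035 ≈ 1.44.
That is a change of 44.0%.

44.0%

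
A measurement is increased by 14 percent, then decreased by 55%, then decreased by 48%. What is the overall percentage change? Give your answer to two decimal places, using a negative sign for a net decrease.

-73.32%

The combined multiplier is 1.14 × 0.45 × 0.52 = 0.26676.
That corresponds to a decrease of 73.32%.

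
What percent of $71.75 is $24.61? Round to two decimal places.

$24.61 ÷ $71.75 ≈ 34.30%.

34.30%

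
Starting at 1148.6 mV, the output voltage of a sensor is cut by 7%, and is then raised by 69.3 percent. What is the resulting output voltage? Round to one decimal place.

1808.5 mV

After the 7% decrease: 1148.6 × 0.93 = 1068.198.
69.3% increase: 1068.198 × 1.693 = 1808.459214 ≈ 1808.5.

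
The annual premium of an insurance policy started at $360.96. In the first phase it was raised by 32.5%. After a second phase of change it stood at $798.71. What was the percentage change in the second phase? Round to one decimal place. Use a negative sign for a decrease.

After the first phase: $360.96 × 1.325 = $478.272.
Second-phase multiplier: $798.71 ÷ $478.272 ≈ 1.66999.
That is a change of 67.0%.

67.0%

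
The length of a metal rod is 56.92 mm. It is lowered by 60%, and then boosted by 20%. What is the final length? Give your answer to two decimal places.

Apply the 60% decrease: 56.92 × 0.4 = 22.768.
After the 20% increase: 22.768 × 1.2 = 27.3216 ≈ 27.32.

27.32 mm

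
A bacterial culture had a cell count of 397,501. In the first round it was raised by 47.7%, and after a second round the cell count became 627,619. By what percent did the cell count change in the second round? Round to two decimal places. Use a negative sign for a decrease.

6.90%

After the first round: 397,501 × 1.477 = 587108.977.
Second-round multiplier: 627,619 ÷ 587108.977 ≈ 1.068999.
That is a change of 6.90%.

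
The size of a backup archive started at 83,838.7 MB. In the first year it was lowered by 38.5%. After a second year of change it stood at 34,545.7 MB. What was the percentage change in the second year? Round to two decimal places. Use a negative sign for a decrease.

-33.00%

After the first year: 83,838.7 × 0.615 = 51560.8005.
Second-year multiplier: 34,545.7 ÷ 51560.8005 ≈ 0.669999.
That is a change of -33.00%.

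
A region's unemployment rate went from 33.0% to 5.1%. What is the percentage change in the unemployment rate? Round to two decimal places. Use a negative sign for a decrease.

The change is 5.1 − 33.0 = -27.9 percentage points.
Relative to the original 33.0%, that is -27.9 ÷ 33.0 ≈ -84.55%.

-84.55%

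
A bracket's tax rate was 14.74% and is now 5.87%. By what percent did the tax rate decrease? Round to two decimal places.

The change is 5.87 − 14.74 = -8.87 percentage points.
Relative to the original 14.74%, that is -8.87 ÷ 14.74 ≈ -60.18%.
So the tax rate fell by 60.18%.

60.18%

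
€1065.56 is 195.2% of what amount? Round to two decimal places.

€1065.56 ÷ 1.952 ≈ €545.88.

€545.88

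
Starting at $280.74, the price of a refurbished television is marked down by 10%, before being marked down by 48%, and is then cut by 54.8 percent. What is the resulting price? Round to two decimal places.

$59.39

After the 10% decrease: $280.74 × 0.9 = $252.666.
48% decrease: $252.666 × 0.52 = $131.38632.
54.8% decrease: $131.38632 × 0.452 = $59.38661664 ≈ $59.39.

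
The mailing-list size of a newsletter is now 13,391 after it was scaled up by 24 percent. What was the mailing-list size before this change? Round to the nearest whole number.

The overall multiplier applied was 1.24.
So the original mailing-list size was 13,391 ÷ 1.24 ≈ 10,799.

10,799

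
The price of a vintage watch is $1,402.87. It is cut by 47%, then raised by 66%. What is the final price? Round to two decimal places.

$1,234.25

Each change multiplies by a factor: 0.53 × 1.66 = 0.8798.
$1,402.87 × 0.8798 = $1234.245026 ≈ $1,234.25.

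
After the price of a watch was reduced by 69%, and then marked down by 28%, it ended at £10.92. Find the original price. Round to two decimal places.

Undoing the 28% decrease: £10.92 ÷ 0.72 ≈ £15.166667.
Undoing the 69% decrease: £15.166667 ÷ 0.31 ≈ £48.92.

£48.92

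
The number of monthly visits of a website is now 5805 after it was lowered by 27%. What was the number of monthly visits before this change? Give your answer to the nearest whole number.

7952

The overall multiplier applied was 0.73.
So the original number of monthly visits was 5805 ÷ 0.73 ≈ 7952.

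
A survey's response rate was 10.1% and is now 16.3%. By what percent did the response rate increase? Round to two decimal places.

The change is 16.3 − 10.1 = 6.2 percentage points.
Relative to the original 10.1%, that is 6.2 ÷ 10.1 ≈ 61.39%.
So the response rate rose by 61.39%.

61.39%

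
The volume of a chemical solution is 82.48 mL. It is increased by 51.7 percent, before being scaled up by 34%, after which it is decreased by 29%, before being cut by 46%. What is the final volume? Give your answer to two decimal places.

64.28 mL

Each change multiplies by a factor: 1.517 × 1.34 × 0.71 × 0.54 = 0.779367852.
82.48 × 0.779367852 = 64.28226043296 ≈ 64.28.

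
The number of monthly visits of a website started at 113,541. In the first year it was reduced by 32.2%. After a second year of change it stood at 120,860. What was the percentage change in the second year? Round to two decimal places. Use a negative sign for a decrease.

57.00%

After the first year: 113,541 × 0.678 = 76980.798.
Second-year multiplier: 120,860 ÷ 76980.798 ≈ 1.570002.
That is a change of 57.00%.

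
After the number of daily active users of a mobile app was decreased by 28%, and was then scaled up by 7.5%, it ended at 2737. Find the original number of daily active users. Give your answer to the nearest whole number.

Undoing the 7.5% increase: 2737 ÷ 1.075 ≈ 2546.046512.
Undoing the 28% decrease: 2546.046512 ÷ 0.72 ≈ 3536.

3536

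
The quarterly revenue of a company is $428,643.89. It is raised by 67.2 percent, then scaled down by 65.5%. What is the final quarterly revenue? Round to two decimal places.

$247,258.94

After the 67.2% increase: $428,643.89 × 1.672 = $716692.58408.
65.5% decrease: $716692.58408 × 0.345 = $247258.9415076 ≈ $247,258.94.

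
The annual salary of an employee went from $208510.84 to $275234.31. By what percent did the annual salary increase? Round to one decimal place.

32.0%

Change: $275234.31 − $208510.84 = $66723.47.
Relative to the original: $66723.47 ÷ $208510.84 ≈ 32.0%.
So the annual salary increased by 32.0%.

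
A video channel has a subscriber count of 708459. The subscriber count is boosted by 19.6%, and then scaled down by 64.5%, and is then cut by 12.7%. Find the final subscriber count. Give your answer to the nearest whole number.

262596

Each change multiplies by a factor: 1.196 × 0.355 × 0.873 = 0.37065834.
708459 × 0.37065834 = 262596.23689806 ≈ 262596.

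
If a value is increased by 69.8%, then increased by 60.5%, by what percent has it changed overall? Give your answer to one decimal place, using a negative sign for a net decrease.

172.5%

A 69.8% increase multiplies by 1.698.
Then a 60.5% increase: 1.698 × 1.605 = 2.72529.
Overall factor 2.72529, i.e. 172.5%.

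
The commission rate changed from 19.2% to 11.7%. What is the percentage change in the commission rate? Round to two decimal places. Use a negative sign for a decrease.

-39.06%

The change is 11.7 − 19.2 = -7.5 percentage points.
Relative to the original 19.2%, that is -7.5 ÷ 19.2 ≈ -39.06%.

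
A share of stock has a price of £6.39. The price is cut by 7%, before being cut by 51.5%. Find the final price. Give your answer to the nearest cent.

£2.88

Each change multiplies by a factor: 0.93 × 0.485 = 0.45105.
£6.39 × 0.45105 = £2.8822095 ≈ £2.88.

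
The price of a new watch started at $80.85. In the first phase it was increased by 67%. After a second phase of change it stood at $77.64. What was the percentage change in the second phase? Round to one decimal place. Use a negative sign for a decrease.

-42.5%

After the first phase: $80.85 × 1.67 = $135.0195.
Second-phase multiplier: $77.64 ÷ $135.0195 ≈ 0.57503.
That is a change of -42.5%.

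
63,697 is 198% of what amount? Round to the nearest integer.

32,170

63,697 ÷ 1.98 ≈ 32,170.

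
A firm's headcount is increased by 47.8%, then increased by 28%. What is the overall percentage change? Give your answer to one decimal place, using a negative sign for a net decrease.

89.2%

The combined multiplier is 1.478 × 1.28 = 1.89184.
That corresponds to an increase of 89.2%.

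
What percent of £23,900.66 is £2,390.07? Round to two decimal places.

£2,390.07 ÷ £23,900.66 ≈ 10.00%.

10.00%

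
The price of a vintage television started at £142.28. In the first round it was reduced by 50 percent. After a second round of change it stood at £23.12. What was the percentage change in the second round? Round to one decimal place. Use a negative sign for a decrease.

-67.5%

After the first round: £142.28 × 0.5 = £71.14.
Second-round multiplier: £23.12 ÷ £71.14 ≈ 0.32499.
That is a change of -67.5%.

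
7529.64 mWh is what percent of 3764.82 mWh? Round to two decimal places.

200.00%

7529.64 mWh ÷ 3764.82 mWh = 200.00%.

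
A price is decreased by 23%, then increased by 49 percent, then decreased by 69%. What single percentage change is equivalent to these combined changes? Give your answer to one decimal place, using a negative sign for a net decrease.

The combined multiplier is 0.77 × 1.49 × 0.31 = 0.355663.
That corresponds to a decrease of 64.4%.

-64.4%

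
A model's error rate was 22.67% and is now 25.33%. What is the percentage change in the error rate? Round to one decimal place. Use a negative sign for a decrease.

The change is 25.33 − 22.67 = 2.66 percentage points.
Relative to the original 22.67%, that is 2.66 ÷ 22.67 ≈ 11.7%.

11.7%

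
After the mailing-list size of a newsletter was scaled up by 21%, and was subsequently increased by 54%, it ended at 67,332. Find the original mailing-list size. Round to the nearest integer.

Undoing the 54% increase: 67,332 ÷ 1.54 ≈ 43722.077922.
Undoing the 21% increase: 43722.077922 ÷ 1.21 ≈ 36,134.

36,134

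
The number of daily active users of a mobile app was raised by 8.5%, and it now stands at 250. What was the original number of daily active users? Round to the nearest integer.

230

The overall multiplier applied was 1.085.
So the original number of daily active users was 250 ÷ 1.085 ≈ 230.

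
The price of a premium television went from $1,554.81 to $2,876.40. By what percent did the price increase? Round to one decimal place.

Change: $2,876.40 − $1,554.81 = $1,321.59.
Relative to the original: $1,321.59 ÷ $1,554.81 ≈ 85.0%.
So the price increased by 85.0%.

85.0%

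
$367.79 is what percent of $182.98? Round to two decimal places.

$367.79 ÷ $182.98 ≈ 201.00%.

201.00%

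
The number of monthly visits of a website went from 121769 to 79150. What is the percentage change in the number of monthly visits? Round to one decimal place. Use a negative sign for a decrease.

Change: 79150 − 121769 = -42619.
Relative to the original: -42619 ÷ 121769 ≈ -35.0%.

-35.0%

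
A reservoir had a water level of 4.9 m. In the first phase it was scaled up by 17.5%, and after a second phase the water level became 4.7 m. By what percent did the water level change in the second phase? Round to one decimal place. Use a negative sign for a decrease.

-18.4%

After the first phase: 4.9 × 1.175 = 5.7575.
Second-phase multiplier: 4.7 ÷ 5.7575 ≈ 0.81633.
That is a change of -18.4%.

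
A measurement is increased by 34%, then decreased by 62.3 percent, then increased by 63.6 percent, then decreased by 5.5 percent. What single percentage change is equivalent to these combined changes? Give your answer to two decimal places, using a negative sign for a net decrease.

The combined multiplier is 1.34 × 0.377 × 1.636 × 0.945 = 0.7810183836.
That corresponds to a decrease of 21.90%.

-21.90%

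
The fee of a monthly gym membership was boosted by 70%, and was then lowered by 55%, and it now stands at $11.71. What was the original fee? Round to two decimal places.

$15.31

Undoing the 55% decrease: $11.71 ÷ 0.45 ≈ $26.022222.
Undoing the 70% increase: $26.022222 ÷ 1.7 ≈ $15.31.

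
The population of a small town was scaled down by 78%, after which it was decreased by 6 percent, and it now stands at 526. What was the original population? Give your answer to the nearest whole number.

Undoing the 6% decrease: 526 ÷ 0.94 ≈ 559.574468.
Undoing the 78% decrease: 559.574468 ÷ 0.22 ≈ 2544.

2544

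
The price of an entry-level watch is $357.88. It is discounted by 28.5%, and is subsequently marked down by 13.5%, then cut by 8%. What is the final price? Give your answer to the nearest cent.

$203.63

After the 28.5% decrease: $357.88 × 0.715 = $255.8842.
13.5% decrease: $255.8842 × 0.865 = $221.339833.
Apply the 8% decrease: $221.339833 × 0.92 = $203.63264636 ≈ $203.63.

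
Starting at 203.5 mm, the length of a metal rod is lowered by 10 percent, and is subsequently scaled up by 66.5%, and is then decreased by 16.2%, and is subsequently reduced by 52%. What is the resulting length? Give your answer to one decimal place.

122.7 mm

Each change multiplies by a factor: 0.9 × 1.665 × 0.838 × 0.48 = 0.60275664.
203.5 × 0.60275664 = 122.66097624 ≈ 122.7.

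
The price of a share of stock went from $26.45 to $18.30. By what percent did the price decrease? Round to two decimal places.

Change: $18.30 − $26.45 = -$8.15.
Relative to the original: -$8.15 ÷ $26.45 ≈ -30.81%.
So the price decreased by 30.81%.

30.81%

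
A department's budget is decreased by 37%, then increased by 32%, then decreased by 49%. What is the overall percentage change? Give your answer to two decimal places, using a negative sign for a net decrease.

-57.59%

A 37% decrease multiplies by 0.63.
Then a 32% increase: 0.63 × 1.32 = 0.8316.
Then a 49% decrease: 0.8316 × 0.51 = 0.424116.
Overall factor 0.424116, i.e. -57.59%.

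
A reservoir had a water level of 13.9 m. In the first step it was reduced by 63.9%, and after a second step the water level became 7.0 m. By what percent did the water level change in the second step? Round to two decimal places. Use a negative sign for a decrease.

After the first step: 13.9 × 0.361 = 5.0179.
Second-step multiplier: 7.0 ÷ 5.0179 ≈ 1.395006.
That is a change of 39.50%.

39.50%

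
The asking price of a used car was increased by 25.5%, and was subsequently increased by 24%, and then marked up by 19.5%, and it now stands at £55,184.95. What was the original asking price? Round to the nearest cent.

The overall multiplier applied was 1.255 × 1.24 × 1.195 = 1.859659.
So the original asking price was £55,184.95 ÷ 1.859659 ≈ £29,674.77.

£29,674.77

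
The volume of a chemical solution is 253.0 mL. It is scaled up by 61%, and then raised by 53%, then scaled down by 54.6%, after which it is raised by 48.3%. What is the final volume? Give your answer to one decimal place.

419.6 mL

Each change multiplies by a factor: 1.61 × 1.53 × 0.454 × 1.483 = 1.6584955506.
253.0 × 1.6584955506 = 419.5993743018 ≈ 419.6.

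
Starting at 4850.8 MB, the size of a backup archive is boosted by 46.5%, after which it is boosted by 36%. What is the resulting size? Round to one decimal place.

9664.7 MB

Each change multiplies by a factor: 1.465 × 1.36 = 1.9924.
4850.8 × 1.9924 = 9664.73392 ≈ 9664.7.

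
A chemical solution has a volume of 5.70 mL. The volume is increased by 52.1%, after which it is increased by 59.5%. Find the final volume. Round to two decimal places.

Apply the 52.1% increase: 5.70 × 1.521 = 8.6697.
Apply the 59.5% increase: 8.6697 × 1.595 = 13.8281715 ≈ 13.83.

13.83 mL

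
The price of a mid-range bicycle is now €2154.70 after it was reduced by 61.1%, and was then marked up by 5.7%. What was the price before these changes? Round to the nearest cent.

€5240.37

Undoing the 5.7% increase: €2154.70 ÷ 1.057 ≈ €2038.505203.
Undoing the 61.1% decrease: €2038.505203 ÷ 0.389 ≈ €5240.37.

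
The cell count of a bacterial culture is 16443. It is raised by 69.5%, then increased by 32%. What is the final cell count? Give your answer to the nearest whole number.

36790

69.5% increase: 16443 × 1.695 = 27870.885.
After the 32% increase: 27870.885 × 1.32 = 36789.5682 ≈ 36790.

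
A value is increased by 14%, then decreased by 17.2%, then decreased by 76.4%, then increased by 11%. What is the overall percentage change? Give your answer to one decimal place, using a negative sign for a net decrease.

A 14% increase multiplies by 1.14.
Then a 17.2% decrease: 1.14 × 0.828 = 0.94392.
Then a 76.4% decrease: 0.94392 × 0.236 = 0.22276512.
Then an 11% increase: 0.22276512 × 1.11 = 0.2472692832.
Overall factor 0.2472692832, i.e. -75.3%.

-75.3%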